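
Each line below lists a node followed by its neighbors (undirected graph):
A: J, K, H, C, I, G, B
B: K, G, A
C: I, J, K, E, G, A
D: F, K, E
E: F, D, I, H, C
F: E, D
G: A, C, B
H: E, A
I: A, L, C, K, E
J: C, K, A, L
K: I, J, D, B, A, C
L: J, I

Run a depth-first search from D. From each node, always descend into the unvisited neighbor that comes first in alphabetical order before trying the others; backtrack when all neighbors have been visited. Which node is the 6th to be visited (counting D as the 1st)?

G

Visit D
D → E
E → C
C → A
A → B
B → G
B → K
K → I
I → L
L → J
A → H
E → F

Visit order: D, E, C, A, B, G, K, I, L, J, H, F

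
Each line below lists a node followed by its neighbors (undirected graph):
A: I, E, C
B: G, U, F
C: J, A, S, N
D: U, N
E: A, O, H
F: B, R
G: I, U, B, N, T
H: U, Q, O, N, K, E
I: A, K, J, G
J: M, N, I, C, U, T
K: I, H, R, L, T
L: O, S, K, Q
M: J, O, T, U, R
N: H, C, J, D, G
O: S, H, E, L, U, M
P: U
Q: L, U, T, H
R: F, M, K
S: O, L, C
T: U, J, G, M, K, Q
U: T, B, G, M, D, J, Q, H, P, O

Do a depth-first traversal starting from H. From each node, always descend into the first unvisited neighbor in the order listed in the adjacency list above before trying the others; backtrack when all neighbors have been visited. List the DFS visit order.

Visit H
H → U
U → T
T → J
J → M
M → O
O → S
S → L
L → K
K → I
I → A
A → E
A → C
C → N
N → D
N → G
G → B
B → F
F → R
L → Q
U → P

H → U → T → J → M → O → S → L → K → I → A → E → C → N → D → G → B → F → R → Q → P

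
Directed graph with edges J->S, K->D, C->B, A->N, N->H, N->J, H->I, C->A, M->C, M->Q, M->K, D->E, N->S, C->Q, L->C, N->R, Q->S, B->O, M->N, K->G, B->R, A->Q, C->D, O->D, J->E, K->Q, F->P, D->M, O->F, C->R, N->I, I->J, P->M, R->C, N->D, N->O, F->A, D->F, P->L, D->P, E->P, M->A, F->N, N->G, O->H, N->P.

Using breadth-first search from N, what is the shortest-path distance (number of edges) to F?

2

Level 0: N
Level 1: D, G, H, I, J, O, P, R, S
Level 2: C, E, F, L, M
Level 3: A, B, K, Q
F first appears at level 2.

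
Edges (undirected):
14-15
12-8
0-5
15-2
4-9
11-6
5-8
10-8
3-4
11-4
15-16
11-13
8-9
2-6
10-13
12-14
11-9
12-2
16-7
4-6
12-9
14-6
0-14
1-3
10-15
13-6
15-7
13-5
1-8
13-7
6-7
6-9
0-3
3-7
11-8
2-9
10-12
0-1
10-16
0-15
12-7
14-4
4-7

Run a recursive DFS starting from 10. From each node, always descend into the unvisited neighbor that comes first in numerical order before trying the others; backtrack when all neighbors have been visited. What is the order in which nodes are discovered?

Visit 10
10 → 8
8 → 1
1 → 0
0 → 3
3 → 4
4 → 6
6 → 2
2 → 9
9 → 11
11 → 13
13 → 5
13 → 7
7 → 12
12 → 14
14 → 15
15 → 16

10 8 1 0 3 4 6 2 9 11 13 5 7 12 14 15 16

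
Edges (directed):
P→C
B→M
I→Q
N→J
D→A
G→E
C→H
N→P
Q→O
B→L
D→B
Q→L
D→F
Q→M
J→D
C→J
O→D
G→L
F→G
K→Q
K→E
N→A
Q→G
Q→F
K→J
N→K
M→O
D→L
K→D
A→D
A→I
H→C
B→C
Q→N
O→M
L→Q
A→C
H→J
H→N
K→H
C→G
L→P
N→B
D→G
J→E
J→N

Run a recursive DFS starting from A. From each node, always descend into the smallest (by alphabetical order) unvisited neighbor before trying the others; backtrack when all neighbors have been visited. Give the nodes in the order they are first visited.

Visit A
A → C
C → G
G → E
G → L
L → P
L → Q
Q → F
Q → M
M → O
O → D
D → B
Q → N
N → J
N → K
K → H
A → I

A C G E L P Q F M O D B N J K H I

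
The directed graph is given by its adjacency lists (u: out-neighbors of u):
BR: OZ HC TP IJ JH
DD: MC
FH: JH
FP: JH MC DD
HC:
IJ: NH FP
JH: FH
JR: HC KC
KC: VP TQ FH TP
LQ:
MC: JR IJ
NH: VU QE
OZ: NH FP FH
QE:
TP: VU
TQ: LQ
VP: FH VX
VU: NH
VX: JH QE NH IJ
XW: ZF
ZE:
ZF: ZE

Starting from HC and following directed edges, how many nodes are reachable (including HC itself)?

BFS from HC visits: HC
Reachable nodes: 1 of 22 total.

1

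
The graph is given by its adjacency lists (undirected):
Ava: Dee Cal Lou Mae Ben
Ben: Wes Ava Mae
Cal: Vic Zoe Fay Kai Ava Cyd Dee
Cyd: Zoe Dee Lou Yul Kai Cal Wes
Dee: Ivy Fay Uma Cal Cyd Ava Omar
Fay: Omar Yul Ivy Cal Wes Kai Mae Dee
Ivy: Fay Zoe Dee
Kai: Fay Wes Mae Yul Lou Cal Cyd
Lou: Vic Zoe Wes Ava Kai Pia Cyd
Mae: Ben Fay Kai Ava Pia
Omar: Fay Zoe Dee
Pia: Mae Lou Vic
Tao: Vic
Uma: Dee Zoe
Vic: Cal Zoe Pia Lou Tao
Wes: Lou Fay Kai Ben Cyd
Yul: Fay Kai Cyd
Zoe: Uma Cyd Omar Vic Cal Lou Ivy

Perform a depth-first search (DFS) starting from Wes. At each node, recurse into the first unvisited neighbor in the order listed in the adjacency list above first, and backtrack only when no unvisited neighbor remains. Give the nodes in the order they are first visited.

Visit Wes
Wes → Lou
Lou → Vic
Vic → Cal
Cal → Zoe
Zoe → Uma
Uma → Dee
Dee → Ivy
Ivy → Fay
Fay → Omar
Fay → Yul
Yul → Kai
Kai → Mae
Mae → Ben
Ben → Ava
Mae → Pia
Kai → Cyd
Vic → Tao

Wes, Lou, Vic, Cal, Zoe, Uma, Dee, Ivy, Fay, Omar, Yul, Kai, Mae, Ben, Ava, Pia, Cyd, Tao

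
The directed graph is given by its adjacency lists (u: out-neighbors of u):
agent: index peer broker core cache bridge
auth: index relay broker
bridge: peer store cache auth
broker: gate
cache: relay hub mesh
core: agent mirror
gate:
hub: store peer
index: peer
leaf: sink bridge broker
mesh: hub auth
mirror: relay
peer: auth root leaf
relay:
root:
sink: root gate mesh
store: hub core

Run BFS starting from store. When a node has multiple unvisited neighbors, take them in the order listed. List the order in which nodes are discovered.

Visit store; enqueue hub, core → queue [hub, core]
Visit hub; enqueue peer → queue [core, peer]
Visit core; enqueue agent, mirror → queue [peer, agent, mirror]
Visit peer; enqueue auth, root, leaf → queue [agent, mirror, auth, root, leaf]
Visit agent; enqueue index, broker, cache, bridge → queue [mirror, auth, root, leaf, index, broker, cache, bridge]
Visit mirror; enqueue relay → queue [auth, root, leaf, index, broker, cache, bridge, relay]
Visit auth → queue [root, leaf, index, broker, cache, bridge, relay]
Visit root → queue [leaf, index, broker, cache, bridge, relay]
Visit leaf; enqueue sink → queue [index, broker, cache, bridge, relay, sink]
Visit index → queue [broker, cache, bridge, relay, sink]
Visit broker; enqueue gate → queue [cache, bridge, relay, sink, gate]
Visit cache; enqueue mesh → queue [bridge, relay, sink, gate, mesh]
Visit bridge → queue [relay, sink, gate, mesh]
Visit relay → queue [sink, gate, mesh]
Visit sink → queue [gate, mesh]
Visit gate → queue [mesh]
Visit mesh → queue []

store → hub → core → peer → agent → mirror → auth → root → leaf → index → broker → cache → bridge → relay → sink → gate → mesh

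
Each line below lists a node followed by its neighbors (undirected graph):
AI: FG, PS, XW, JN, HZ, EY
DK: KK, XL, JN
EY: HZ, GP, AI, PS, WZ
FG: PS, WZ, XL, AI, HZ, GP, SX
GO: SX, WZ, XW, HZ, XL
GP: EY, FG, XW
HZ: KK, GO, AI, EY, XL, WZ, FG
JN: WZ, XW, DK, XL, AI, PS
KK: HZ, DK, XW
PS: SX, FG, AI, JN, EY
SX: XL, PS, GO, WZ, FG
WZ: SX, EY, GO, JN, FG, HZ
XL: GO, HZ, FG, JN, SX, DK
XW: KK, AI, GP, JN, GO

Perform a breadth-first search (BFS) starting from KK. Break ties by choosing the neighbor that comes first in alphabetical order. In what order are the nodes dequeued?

Visit KK; enqueue DK, HZ, XW → queue [DK, HZ, XW]
Visit DK; enqueue JN, XL → queue [HZ, XW, JN, XL]
Visit HZ; enqueue AI, EY, FG, GO, WZ → queue [XW, JN, XL, AI, EY, FG, GO, WZ]
Visit XW; enqueue GP → queue [JN, XL, AI, EY, FG, GO, WZ, GP]
Visit JN; enqueue PS → queue [XL, AI, EY, FG, GO, WZ, GP, PS]
Visit XL; enqueue SX → queue [AI, EY, FG, GO, WZ, GP, PS, SX]
Visit AI → queue [EY, FG, GO, WZ, GP, PS, SX]
Visit EY → queue [FG, GO, WZ, GP, PS, SX]
Visit FG → queue [GO, WZ, GP, PS, SX]
Visit GO → queue [WZ, GP, PS, SX]
Visit WZ → queue [GP, PS, SX]
Visit GP → queue [PS, SX]
Visit PS → queue [SX]
Visit SX → queue []

KK, DK, HZ, XW, JN, XL, AI, EY, FG, GO, WZ, GP, PS, SX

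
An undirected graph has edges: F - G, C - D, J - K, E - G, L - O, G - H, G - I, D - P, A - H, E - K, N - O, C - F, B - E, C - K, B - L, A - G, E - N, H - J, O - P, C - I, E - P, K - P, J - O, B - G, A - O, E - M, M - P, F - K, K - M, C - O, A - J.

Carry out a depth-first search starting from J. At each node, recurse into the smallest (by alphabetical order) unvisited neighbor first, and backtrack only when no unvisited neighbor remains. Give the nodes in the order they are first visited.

J, A, G, B, E, K, C, D, P, M, O, L, N, F, I, H

Visit J
J → A
A → G
G → B
B → E
E → K
K → C
C → D
D → P
P → M
P → O
O → L
O → N
C → F
C → I
G → H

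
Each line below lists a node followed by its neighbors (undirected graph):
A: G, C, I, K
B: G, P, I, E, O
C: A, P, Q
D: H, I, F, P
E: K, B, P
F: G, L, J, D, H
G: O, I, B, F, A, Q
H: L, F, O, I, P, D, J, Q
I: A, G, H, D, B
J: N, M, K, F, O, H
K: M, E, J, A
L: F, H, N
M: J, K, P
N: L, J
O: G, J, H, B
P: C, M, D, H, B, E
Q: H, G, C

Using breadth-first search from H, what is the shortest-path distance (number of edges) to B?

2

Level 0: H
Level 1: D, F, I, J, L, O, P, Q
Level 2: A, B, C, E, G, K, M, N
B first appears at level 2.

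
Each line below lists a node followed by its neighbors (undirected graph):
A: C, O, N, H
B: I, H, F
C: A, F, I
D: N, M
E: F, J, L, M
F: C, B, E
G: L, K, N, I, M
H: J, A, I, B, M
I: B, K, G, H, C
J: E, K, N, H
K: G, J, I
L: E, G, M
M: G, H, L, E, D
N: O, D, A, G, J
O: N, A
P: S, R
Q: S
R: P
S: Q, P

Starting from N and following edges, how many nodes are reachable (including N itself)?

15

BFS from N visits: N, O, J, G, D, A, K, H, E, M, L, I, C, B, F
Reachable nodes: 15 of 19 total.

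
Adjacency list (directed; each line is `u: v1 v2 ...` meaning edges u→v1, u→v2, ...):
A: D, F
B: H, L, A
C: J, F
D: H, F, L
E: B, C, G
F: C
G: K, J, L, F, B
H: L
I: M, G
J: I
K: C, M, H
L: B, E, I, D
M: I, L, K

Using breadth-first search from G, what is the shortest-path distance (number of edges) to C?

2

Level 0: G
Level 1: B, F, J, K, L
Level 2: A, C, D, E, H, I, M
C first appears at level 2.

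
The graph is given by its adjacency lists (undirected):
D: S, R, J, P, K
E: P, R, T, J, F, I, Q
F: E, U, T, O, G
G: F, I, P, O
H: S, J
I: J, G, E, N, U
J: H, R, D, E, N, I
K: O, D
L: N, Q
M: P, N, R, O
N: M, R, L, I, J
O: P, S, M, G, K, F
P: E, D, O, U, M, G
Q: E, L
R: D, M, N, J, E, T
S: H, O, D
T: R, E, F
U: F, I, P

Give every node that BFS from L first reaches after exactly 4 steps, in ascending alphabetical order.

K, S

Level 0: L
Level 1: N, Q
Level 2: E, I, J, M, R
Level 3: D, F, G, H, O, P, T, U
Level 4: K, S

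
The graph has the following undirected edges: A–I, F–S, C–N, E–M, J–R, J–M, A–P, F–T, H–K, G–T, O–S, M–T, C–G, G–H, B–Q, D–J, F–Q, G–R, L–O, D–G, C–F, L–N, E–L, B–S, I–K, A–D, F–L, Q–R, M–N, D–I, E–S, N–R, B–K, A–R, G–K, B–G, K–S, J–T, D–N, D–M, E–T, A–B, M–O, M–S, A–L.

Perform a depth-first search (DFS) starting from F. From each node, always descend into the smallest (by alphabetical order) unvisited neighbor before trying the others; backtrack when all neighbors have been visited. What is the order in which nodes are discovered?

Visit F
F → C
C → G
G → B
B → A
A → D
D → I
I → K
K → H
K → S
S → E
E → L
L → N
N → M
M → J
J → R
R → Q
J → T
M → O
A → P

F → C → G → B → A → D → I → K → H → S → E → L → N → M → J → R → Q → T → O → P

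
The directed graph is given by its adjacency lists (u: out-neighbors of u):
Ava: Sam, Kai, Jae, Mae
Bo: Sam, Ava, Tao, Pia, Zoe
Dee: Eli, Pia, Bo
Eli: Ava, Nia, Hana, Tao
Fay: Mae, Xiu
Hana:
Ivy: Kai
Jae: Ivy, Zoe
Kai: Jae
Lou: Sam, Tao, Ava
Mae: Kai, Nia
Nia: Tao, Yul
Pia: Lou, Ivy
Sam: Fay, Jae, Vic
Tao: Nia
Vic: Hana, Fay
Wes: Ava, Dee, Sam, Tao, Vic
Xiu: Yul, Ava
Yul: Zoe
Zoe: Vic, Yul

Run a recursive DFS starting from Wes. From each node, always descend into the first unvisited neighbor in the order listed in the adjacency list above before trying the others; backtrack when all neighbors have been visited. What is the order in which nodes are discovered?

Wes → Ava → Sam → Fay → Mae → Kai → Jae → Ivy → Zoe → Vic → Hana → Yul → Nia → Tao → Xiu → Dee → Eli → Pia → Lou → Bo

Visit Wes
Wes → Ava
Ava → Sam
Sam → Fay
Fay → Mae
Mae → Kai
Kai → Jae
Jae → Ivy
Jae → Zoe
Zoe → Vic
Vic → Hana
Zoe → Yul
Mae → Nia
Nia → Tao
Fay → Xiu
Wes → Dee
Dee → Eli
Dee → Pia
Pia → Lou
Dee → Bo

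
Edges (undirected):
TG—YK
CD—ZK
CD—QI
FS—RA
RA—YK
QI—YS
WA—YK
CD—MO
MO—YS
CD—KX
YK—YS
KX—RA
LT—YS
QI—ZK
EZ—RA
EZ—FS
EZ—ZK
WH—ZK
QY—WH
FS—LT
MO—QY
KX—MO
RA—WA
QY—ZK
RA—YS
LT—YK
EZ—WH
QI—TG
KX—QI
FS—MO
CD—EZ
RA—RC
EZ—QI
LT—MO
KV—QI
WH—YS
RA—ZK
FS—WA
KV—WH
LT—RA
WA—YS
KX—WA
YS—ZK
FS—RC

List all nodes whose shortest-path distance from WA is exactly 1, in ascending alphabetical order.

FS, KX, RA, YK, YS

Level 0: WA
Level 1: FS, KX, RA, YK, YS
Level 2: CD, EZ, LT, MO, QI, RC, TG, WH, ZK
Level 3: KV, QY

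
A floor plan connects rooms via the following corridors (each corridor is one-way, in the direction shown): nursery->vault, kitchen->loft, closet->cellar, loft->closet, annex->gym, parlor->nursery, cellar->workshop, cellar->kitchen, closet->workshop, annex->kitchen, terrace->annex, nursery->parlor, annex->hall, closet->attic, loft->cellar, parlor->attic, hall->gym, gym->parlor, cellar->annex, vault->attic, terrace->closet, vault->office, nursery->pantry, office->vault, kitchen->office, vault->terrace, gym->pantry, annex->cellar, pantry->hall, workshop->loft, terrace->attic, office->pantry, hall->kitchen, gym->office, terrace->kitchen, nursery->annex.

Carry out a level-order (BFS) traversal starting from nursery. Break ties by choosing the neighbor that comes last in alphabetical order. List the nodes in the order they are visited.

Visit nursery; enqueue vault, parlor, pantry, annex → queue [vault, parlor, pantry, annex]
Visit vault; enqueue terrace, office, attic → queue [parlor, pantry, annex, terrace, office, attic]
Visit parlor → queue [pantry, annex, terrace, office, attic]
Visit pantry; enqueue hall → queue [annex, terrace, office, attic, hall]
Visit annex; enqueue kitchen, gym, cellar → queue [terrace, office, attic, hall, kitchen, gym, cellar]
Visit terrace; enqueue closet → queue [office, attic, hall, kitchen, gym, cellar, closet]
Visit office → queue [attic, hall, kitchen, gym, cellar, closet]
Visit attic → queue [hall, kitchen, gym, cellar, closet]
Visit hall → queue [kitchen, gym, cellar, closet]
Visit kitchen; enqueue loft → queue [gym, cellar, closet, loft]
Visit gym → queue [cellar, closet, loft]
Visit cellar; enqueue workshop → queue [closet, loft, workshop]
Visit closet → queue [loft, workshop]
Visit loft → queue [workshop]
Visit workshop → queue []

nursery, vault, parlor, pantry, annex, terrace, office, attic, hall, kitchen, gym, cellar, closet, loft, workshop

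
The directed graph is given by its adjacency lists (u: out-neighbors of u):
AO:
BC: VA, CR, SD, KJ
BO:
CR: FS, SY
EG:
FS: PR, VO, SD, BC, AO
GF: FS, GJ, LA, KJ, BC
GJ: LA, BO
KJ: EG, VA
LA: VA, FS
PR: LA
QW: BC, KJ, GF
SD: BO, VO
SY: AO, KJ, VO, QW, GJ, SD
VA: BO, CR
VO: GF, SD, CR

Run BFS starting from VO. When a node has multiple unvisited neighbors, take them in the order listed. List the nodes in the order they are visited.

Visit VO; enqueue GF, SD, CR → queue [GF, SD, CR]
Visit GF; enqueue FS, GJ, LA, KJ, BC → queue [SD, CR, FS, GJ, LA, KJ, BC]
Visit SD; enqueue BO → queue [CR, FS, GJ, LA, KJ, BC, BO]
Visit CR; enqueue SY → queue [FS, GJ, LA, KJ, BC, BO, SY]
Visit FS; enqueue PR, AO → queue [GJ, LA, KJ, BC, BO, SY, PR, AO]
Visit GJ → queue [LA, KJ, BC, BO, SY, PR, AO]
Visit LA; enqueue VA → queue [KJ, BC, BO, SY, PR, AO, VA]
Visit KJ; enqueue EG → queue [BC, BO, SY, PR, AO, VA, EG]
Visit BC → queue [BO, SY, PR, AO, VA, EG]
Visit BO → queue [SY, PR, AO, VA, EG]
Visit SY; enqueue QW → queue [PR, AO, VA, EG, QW]
Visit PR → queue [AO, VA, EG, QW]
Visit AO → queue [VA, EG, QW]
Visit VA → queue [EG, QW]
Visit EG → queue [QW]
Visit QW → queue []

VO, GF, SD, CR, FS, GJ, LA, KJ, BC, BO, SY, PR, AO, VA, EG, QW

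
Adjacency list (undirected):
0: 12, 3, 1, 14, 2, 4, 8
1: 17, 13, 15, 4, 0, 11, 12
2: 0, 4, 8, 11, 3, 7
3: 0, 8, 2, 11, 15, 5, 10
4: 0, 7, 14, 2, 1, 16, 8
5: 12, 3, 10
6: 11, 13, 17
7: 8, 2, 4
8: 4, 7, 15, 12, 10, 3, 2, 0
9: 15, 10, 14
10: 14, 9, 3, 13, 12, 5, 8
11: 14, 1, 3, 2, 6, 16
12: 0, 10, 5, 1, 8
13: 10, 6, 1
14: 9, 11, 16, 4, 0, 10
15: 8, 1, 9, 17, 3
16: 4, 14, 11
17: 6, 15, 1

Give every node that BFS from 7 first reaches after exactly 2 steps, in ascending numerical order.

Level 0: 7
Level 1: 2, 4, 8
Level 2: 0, 1, 3, 10, 11, 12, 14, 15, 16
Level 3: 5, 6, 9, 13, 17

0, 1, 3, 10, 11, 12, 14, 15, 16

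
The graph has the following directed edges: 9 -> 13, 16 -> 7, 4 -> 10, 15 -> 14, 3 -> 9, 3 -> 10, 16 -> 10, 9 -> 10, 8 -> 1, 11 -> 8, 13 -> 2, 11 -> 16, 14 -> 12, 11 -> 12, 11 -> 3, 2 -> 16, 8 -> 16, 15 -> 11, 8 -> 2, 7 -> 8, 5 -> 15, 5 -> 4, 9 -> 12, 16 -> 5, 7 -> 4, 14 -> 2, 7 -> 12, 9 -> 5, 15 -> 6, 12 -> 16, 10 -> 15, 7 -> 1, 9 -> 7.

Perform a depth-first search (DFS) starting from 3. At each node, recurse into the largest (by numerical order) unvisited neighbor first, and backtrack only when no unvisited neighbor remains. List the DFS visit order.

3 -> 10 -> 15 -> 14 -> 12 -> 16 -> 7 -> 8 -> 2 -> 1 -> 4 -> 5 -> 11 -> 6 -> 9 -> 13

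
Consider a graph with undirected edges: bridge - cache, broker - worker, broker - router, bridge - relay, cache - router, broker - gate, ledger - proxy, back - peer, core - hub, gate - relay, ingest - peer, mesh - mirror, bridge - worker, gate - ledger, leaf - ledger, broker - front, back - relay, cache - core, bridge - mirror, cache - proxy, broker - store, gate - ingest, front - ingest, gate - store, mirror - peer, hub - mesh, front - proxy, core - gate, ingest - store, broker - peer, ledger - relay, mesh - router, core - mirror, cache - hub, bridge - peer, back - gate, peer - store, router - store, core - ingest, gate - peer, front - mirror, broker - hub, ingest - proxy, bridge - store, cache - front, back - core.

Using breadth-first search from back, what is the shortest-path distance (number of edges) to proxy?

Level 0: back
Level 1: core, gate, peer, relay
Level 2: bridge, broker, cache, hub, ingest, ledger, mirror, store
Level 3: front, leaf, mesh, proxy, router, worker
proxy first appears at level 3.

3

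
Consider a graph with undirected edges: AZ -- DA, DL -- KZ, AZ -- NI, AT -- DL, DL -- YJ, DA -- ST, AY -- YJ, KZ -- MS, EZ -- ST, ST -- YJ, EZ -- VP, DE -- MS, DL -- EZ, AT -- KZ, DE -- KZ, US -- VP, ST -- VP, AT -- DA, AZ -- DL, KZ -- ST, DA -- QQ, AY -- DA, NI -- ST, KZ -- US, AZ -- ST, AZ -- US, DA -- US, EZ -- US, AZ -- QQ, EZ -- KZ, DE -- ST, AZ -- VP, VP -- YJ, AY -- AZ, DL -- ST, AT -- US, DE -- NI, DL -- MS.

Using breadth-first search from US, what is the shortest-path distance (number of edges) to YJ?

Level 0: US
Level 1: AT, AZ, DA, EZ, KZ, VP
Level 2: AY, DE, DL, MS, NI, QQ, ST, YJ
YJ first appears at level 2.

2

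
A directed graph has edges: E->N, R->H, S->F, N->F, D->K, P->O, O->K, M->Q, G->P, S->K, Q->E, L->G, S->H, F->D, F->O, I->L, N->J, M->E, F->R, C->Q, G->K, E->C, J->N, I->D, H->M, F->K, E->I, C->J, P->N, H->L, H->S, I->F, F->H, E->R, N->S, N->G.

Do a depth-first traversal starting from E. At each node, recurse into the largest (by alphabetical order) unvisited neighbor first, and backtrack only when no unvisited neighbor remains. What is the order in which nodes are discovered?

Visit E
E → R
R → H
H → S
S → K
S → F
F → O
F → D
H → M
M → Q
H → L
L → G
G → P
P → N
N → J
E → I
E → C

E, R, H, S, K, F, O, D, M, Q, L, G, P, N, J, I, C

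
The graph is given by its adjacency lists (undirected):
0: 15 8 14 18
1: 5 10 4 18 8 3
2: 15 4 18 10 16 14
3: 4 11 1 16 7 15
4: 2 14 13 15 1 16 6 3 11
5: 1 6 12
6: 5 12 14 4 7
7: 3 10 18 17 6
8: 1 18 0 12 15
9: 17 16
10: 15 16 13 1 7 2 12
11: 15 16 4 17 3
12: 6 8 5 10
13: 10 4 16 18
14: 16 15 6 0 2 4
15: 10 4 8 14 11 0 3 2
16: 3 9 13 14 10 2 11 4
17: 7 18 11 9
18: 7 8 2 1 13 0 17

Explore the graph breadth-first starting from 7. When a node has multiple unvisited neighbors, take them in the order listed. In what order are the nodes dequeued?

7 3 10 18 17 6 4 11 1 16 15 13 2 12 8 0 9 5 14

Visit 7; enqueue 3, 10, 18, 17, 6 → queue [3, 10, 18, 17, 6]
Visit 3; enqueue 4, 11, 1, 16, 15 → queue [10, 18, 17, 6, 4, 11, 1, 16, 15]
Visit 10; enqueue 13, 2, 12 → queue [18, 17, 6, 4, 11, 1, 16, 15, 13, 2, 12]
Visit 18; enqueue 8, 0 → queue [17, 6, 4, 11, 1, 16, 15, 13, 2, 12, 8, 0]
Visit 17; enqueue 9 → queue [6, 4, 11, 1, 16, 15, 13, 2, 12, 8, 0, 9]
Visit 6; enqueue 5, 14 → queue [4, 11, 1, 16, 15, 13, 2, 12, 8, 0, 9, 5, 14]
Visit 4 → queue [11, 1, 16, 15, 13, 2, 12, 8, 0, 9, 5, 14]
Visit 11 → queue [1, 16, 15, 13, 2, 12, 8, 0, 9, 5, 14]
Visit 1 → queue [16, 15, 13, 2, 12, 8, 0, 9, 5, 14]
Visit 16 → queue [15, 13, 2, 12, 8, 0, 9, 5, 14]
Visit 15 → queue [13, 2, 12, 8, 0, 9, 5, 14]
Visit 13 → queue [2, 12, 8, 0, 9, 5, 14]
Visit 2 → queue [12, 8, 0, 9, 5, 14]
Visit 12 → queue [8, 0, 9, 5, 14]
Visit 8 → queue [0, 9, 5, 14]
Visit 0 → queue [9, 5, 14]
Visit 9 → queue [5, 14]
Visit 5 → queue [14]
Visit 14 → queue []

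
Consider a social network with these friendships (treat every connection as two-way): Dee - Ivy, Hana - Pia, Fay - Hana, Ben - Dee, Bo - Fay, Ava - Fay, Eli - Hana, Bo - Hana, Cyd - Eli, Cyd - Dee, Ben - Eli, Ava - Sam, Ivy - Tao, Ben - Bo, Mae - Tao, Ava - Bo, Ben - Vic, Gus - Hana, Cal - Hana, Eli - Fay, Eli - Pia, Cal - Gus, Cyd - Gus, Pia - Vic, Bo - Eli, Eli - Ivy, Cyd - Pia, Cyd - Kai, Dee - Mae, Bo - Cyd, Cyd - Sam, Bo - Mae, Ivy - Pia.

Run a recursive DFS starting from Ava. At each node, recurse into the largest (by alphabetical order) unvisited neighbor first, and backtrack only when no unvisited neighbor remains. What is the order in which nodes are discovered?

Ava, Sam, Cyd, Pia, Vic, Ben, Eli, Ivy, Tao, Mae, Dee, Bo, Hana, Gus, Cal, Fay, Kai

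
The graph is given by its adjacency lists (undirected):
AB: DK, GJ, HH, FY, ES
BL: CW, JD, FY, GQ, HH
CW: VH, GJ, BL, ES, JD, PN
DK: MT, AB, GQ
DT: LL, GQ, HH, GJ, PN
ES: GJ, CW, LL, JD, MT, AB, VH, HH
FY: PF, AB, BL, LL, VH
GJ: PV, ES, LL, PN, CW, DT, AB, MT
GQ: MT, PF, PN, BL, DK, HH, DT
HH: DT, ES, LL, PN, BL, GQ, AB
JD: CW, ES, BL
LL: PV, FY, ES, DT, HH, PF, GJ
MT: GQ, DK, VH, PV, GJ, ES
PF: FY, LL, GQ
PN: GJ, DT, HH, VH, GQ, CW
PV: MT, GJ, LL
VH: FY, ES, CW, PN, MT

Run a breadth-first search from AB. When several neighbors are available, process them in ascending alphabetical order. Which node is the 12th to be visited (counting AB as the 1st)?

Visit AB; enqueue DK, ES, FY, GJ, HH → queue [DK, ES, FY, GJ, HH]
Visit DK; enqueue GQ, MT → queue [ES, FY, GJ, HH, GQ, MT]
Visit ES; enqueue CW, JD, LL, VH → queue [FY, GJ, HH, GQ, MT, CW, JD, LL, VH]
Visit FY; enqueue BL, PF → queue [GJ, HH, GQ, MT, CW, JD, LL, VH, BL, PF]
Visit GJ; enqueue DT, PN, PV → queue [HH, GQ, MT, CW, JD, LL, VH, BL, PF, DT, PN, PV]
Visit HH → queue [GQ, MT, CW, JD, LL, VH, BL, PF, DT, PN, PV]
Visit GQ → queue [MT, CW, JD, LL, VH, BL, PF, DT, PN, PV]
Visit MT → queue [CW, JD, LL, VH, BL, PF, DT, PN, PV]
Visit CW → queue [JD, LL, VH, BL, PF, DT, PN, PV]
Visit JD → queue [LL, VH, BL, PF, DT, PN, PV]
Visit LL → queue [VH, BL, PF, DT, PN, PV]
Visit VH → queue [BL, PF, DT, PN, PV]
Visit BL → queue [PF, DT, PN, PV]
Visit PF → queue [DT, PN, PV]
Visit DT → queue [PN, PV]
Visit PN → queue [PV]
Visit PV → queue []

Visit order: AB, DK, ES, FY, GJ, HH, GQ, MT, CW, JD, LL, VH, BL, PF, DT, PN, PV

VH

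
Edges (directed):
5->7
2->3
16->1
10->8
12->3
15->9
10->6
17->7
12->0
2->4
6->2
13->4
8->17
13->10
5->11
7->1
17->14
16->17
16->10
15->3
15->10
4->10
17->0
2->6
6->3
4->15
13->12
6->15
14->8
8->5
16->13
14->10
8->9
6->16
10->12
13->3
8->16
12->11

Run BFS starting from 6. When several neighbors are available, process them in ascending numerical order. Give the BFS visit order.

6 2 3 15 16 4 9 10 1 13 17 8 12 0 7 14 5 11

Visit 6; enqueue 2, 3, 15, 16 → queue [2, 3, 15, 16]
Visit 2; enqueue 4 → queue [3, 15, 16, 4]
Visit 3 → queue [15, 16, 4]
Visit 15; enqueue 9, 10 → queue [16, 4, 9, 10]
Visit 16; enqueue 1, 13, 17 → queue [4, 9, 10, 1, 13, 17]
Visit 4 → queue [9, 10, 1, 13, 17]
Visit 9 → queue [10, 1, 13, 17]
Visit 10; enqueue 8, 12 → queue [1, 13, 17, 8, 12]
Visit 1 → queue [13, 17, 8, 12]
Visit 13 → queue [17, 8, 12]
Visit 17; enqueue 0, 7, 14 → queue [8, 12, 0, 7, 14]
Visit 8; enqueue 5 → queue [12, 0, 7, 14, 5]
Visit 12; enqueue 11 → queue [0, 7, 14, 5, 11]
Visit 0 → queue [7, 14, 5, 11]
Visit 7 → queue [14, 5, 11]
Visit 14 → queue [5, 11]
Visit 5 → queue [11]
Visit 11 → queue []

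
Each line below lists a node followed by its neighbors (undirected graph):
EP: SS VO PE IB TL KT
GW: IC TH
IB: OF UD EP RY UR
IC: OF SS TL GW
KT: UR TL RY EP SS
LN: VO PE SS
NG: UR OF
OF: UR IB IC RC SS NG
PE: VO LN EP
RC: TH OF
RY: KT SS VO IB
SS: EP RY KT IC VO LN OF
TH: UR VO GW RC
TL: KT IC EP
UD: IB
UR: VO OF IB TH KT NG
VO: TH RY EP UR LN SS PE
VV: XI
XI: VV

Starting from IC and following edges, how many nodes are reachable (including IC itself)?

BFS from IC visits: IC, GW, OF, SS, TL, TH, IB, NG, RC, UR, EP, KT, LN, RY, VO, UD, PE
Reachable nodes: 17 of 19 total.

17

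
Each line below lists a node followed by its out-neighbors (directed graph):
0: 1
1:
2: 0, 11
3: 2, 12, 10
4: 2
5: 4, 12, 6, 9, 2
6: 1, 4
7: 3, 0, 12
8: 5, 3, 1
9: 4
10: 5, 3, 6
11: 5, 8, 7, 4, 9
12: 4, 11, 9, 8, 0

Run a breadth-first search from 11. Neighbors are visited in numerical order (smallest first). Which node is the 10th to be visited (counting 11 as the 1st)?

Visit 11; enqueue 4, 5, 7, 8, 9 → queue [4, 5, 7, 8, 9]
Visit 4; enqueue 2 → queue [5, 7, 8, 9, 2]
Visit 5; enqueue 6, 12 → queue [7, 8, 9, 2, 6, 12]
Visit 7; enqueue 0, 3 → queue [8, 9, 2, 6, 12, 0, 3]
Visit 8; enqueue 1 → queue [9, 2, 6, 12, 0, 3, 1]
Visit 9 → queue [2, 6, 12, 0, 3, 1]
Visit 2 → queue [6, 12, 0, 3, 1]
Visit 6 → queue [12, 0, 3, 1]
Visit 12 → queue [0, 3, 1]
Visit 0 → queue [3, 1]
Visit 3; enqueue 10 → queue [1, 10]
Visit 1 → queue [10]
Visit 10 → queue []

Visit order: 11, 4, 5, 7, 8, 9, 2, 6, 12, 0, 3, 1, 10

0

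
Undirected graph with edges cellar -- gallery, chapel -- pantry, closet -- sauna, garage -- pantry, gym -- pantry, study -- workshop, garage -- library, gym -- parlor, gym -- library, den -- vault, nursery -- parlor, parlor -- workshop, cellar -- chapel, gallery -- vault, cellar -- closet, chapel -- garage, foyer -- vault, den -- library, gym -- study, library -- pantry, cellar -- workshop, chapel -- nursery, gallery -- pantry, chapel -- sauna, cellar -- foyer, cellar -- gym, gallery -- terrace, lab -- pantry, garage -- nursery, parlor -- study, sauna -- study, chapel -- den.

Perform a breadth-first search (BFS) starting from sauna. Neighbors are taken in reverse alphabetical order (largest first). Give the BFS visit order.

sauna -> study -> closet -> chapel -> workshop -> parlor -> gym -> cellar -> pantry -> nursery -> garage -> den -> library -> gallery -> foyer -> lab -> vault -> terrace

Visit sauna; enqueue study, closet, chapel → queue [study, closet, chapel]
Visit study; enqueue workshop, parlor, gym → queue [closet, chapel, workshop, parlor, gym]
Visit closet; enqueue cellar → queue [chapel, workshop, parlor, gym, cellar]
Visit chapel; enqueue pantry, nursery, garage, den → queue [workshop, parlor, gym, cellar, pantry, nursery, garage, den]
Visit workshop → queue [parlor, gym, cellar, pantry, nursery, garage, den]
Visit parlor → queue [gym, cellar, pantry, nursery, garage, den]
Visit gym; enqueue library → queue [cellar, pantry, nursery, garage, den, library]
Visit cellar; enqueue gallery, foyer → queue [pantry, nursery, garage, den, library, gallery, foyer]
Visit pantry; enqueue lab → queue [nursery, garage, den, library, gallery, foyer, lab]
Visit nursery → queue [garage, den, library, gallery, foyer, lab]
Visit garage → queue [den, library, gallery, foyer, lab]
Visit den; enqueue vault → queue [library, gallery, foyer, lab, vault]
Visit library → queue [gallery, foyer, lab, vault]
Visit gallery; enqueue terrace → queue [foyer, lab, vault, terrace]
Visit foyer → queue [lab, vault, terrace]
Visit lab → queue [vault, terrace]
Visit vault → queue [terrace]
Visit terrace → queue []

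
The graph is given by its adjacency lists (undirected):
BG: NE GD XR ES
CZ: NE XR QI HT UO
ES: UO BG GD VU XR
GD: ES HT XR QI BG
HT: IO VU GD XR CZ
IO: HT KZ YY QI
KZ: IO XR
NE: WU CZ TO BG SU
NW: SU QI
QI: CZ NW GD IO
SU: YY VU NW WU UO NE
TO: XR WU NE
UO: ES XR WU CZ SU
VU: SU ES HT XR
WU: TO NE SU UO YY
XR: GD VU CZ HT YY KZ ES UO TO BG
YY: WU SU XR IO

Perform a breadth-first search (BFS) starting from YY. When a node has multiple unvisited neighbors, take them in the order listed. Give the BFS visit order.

YY, WU, SU, XR, IO, TO, NE, UO, VU, NW, GD, CZ, HT, KZ, ES, BG, QI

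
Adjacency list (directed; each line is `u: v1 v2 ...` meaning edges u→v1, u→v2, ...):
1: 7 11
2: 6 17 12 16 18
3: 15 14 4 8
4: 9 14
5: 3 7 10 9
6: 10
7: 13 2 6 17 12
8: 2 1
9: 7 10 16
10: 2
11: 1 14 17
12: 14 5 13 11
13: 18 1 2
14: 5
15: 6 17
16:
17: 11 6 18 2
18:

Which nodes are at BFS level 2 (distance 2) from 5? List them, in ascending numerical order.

2, 4, 6, 8, 12, 13, 14, 15, 16, 17

Level 0: 5
Level 1: 3, 7, 9, 10
Level 2: 2, 4, 6, 8, 12, 13, 14, 15, 16, 17
Level 3: 1, 11, 18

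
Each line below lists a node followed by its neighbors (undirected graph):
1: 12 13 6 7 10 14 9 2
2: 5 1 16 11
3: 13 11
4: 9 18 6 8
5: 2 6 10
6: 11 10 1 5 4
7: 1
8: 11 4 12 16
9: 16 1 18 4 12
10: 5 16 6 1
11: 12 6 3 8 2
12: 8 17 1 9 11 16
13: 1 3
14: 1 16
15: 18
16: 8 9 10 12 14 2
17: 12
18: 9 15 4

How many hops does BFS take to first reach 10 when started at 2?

Level 0: 2
Level 1: 1, 5, 11, 16
Level 2: 3, 6, 7, 8, 9, 10, 12, 13, 14
Level 3: 4, 17, 18
Level 4: 15
10 first appears at level 2.

2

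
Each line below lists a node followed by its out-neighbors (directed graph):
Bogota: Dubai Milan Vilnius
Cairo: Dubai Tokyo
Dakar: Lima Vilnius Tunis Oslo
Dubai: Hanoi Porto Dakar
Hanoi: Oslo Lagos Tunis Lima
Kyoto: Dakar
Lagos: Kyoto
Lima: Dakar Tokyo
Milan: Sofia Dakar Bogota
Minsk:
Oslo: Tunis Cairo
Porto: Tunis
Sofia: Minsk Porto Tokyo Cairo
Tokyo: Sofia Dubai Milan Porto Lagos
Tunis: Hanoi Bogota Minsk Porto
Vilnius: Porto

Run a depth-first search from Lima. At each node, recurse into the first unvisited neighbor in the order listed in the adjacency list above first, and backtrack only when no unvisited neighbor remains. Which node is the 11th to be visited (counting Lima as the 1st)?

Visit Lima
Lima → Dakar
Dakar → Vilnius
Vilnius → Porto
Porto → Tunis
Tunis → Hanoi
Hanoi → Oslo
Oslo → Cairo
Cairo → Dubai
Cairo → Tokyo
Tokyo → Sofia
Sofia → Minsk
Tokyo → Milan
Milan → Bogota
Tokyo → Lagos
Lagos → Kyoto

Visit order: Lima, Dakar, Vilnius, Porto, Tunis, Hanoi, Oslo, Cairo, Dubai, Tokyo, Sofia, Minsk, Milan, Bogota, Lagos, Kyoto

Sofia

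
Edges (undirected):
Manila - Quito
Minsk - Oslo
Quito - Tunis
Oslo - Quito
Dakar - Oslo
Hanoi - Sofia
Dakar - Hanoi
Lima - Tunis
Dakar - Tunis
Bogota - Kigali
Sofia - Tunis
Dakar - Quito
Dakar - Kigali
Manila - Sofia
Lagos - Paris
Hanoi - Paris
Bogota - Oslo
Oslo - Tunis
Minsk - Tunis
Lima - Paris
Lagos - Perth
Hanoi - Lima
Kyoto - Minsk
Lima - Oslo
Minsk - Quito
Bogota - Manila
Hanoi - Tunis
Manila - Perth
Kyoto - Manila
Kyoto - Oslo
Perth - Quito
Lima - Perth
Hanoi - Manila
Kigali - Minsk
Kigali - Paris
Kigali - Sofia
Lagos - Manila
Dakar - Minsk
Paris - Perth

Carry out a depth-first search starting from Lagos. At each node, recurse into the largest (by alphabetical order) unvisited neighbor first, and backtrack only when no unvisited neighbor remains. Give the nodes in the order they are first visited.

Lagos, Perth, Quito, Tunis, Sofia, Manila, Kyoto, Oslo, Minsk, Kigali, Paris, Lima, Hanoi, Dakar, Bogota

Visit Lagos
Lagos → Perth
Perth → Quito
Quito → Tunis
Tunis → Sofia
Sofia → Manila
Manila → Kyoto
Kyoto → Oslo
Oslo → Minsk
Minsk → Kigali
Kigali → Paris
Paris → Lima
Lima → Hanoi
Hanoi → Dakar
Kigali → Bogota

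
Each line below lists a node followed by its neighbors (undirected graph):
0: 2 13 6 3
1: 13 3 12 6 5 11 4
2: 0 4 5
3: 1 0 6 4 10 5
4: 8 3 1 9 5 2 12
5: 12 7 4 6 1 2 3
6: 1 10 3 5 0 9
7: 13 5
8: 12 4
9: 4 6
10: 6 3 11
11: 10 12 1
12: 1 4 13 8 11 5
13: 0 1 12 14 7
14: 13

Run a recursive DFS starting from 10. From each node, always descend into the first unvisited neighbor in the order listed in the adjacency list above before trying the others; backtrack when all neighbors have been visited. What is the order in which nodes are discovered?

Visit 10
10 → 6
6 → 1
1 → 13
13 → 0
0 → 2
2 → 4
4 → 8
8 → 12
12 → 11
12 → 5
5 → 7
5 → 3
4 → 9
13 → 14

10 -> 6 -> 1 -> 13 -> 0 -> 2 -> 4 -> 8 -> 12 -> 11 -> 5 -> 7 -> 3 -> 9 -> 14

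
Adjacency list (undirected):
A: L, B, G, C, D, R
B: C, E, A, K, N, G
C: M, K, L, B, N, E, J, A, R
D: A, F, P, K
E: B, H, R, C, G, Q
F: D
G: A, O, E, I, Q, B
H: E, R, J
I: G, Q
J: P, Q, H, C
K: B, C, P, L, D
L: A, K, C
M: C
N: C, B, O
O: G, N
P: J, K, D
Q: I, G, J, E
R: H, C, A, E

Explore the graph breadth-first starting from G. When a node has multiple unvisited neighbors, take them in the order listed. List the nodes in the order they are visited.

Visit G; enqueue A, O, E, I, Q, B → queue [A, O, E, I, Q, B]
Visit A; enqueue L, C, D, R → queue [O, E, I, Q, B, L, C, D, R]
Visit O; enqueue N → queue [E, I, Q, B, L, C, D, R, N]
Visit E; enqueue H → queue [I, Q, B, L, C, D, R, N, H]
Visit I → queue [Q, B, L, C, D, R, N, H]
Visit Q; enqueue J → queue [B, L, C, D, R, N, H, J]
Visit B; enqueue K → queue [L, C, D, R, N, H, J, K]
Visit L → queue [C, D, R, N, H, J, K]
Visit C; enqueue M → queue [D, R, N, H, J, K, M]
Visit D; enqueue F, P → queue [R, N, H, J, K, M, F, P]
Visit R → queue [N, H, J, K, M, F, P]
Visit N → queue [H, J, K, M, F, P]
Visit H → queue [J, K, M, F, P]
Visit J → queue [K, M, F, P]
Visit K → queue [M, F, P]
Visit M → queue [F, P]
Visit F → queue [P]
Visit P → queue []

G → A → O → E → I → Q → B → L → C → D → R → N → H → J → K → M → F → P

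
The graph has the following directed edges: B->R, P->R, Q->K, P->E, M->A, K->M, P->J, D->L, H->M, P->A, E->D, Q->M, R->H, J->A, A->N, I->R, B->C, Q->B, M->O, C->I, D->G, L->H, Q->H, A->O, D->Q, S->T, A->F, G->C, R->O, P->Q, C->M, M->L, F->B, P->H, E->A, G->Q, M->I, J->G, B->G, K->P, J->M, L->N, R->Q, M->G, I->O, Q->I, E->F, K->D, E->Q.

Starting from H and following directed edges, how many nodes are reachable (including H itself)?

BFS from H visits: H, M, A, G, I, L, O, F, N, C, Q, R, B, K, D, P, E, J
Reachable nodes: 18 of 20 total.

18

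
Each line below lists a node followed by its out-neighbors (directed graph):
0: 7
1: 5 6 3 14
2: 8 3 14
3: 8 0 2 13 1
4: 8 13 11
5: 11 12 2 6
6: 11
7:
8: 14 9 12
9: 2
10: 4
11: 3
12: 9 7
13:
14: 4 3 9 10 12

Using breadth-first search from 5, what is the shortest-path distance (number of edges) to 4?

3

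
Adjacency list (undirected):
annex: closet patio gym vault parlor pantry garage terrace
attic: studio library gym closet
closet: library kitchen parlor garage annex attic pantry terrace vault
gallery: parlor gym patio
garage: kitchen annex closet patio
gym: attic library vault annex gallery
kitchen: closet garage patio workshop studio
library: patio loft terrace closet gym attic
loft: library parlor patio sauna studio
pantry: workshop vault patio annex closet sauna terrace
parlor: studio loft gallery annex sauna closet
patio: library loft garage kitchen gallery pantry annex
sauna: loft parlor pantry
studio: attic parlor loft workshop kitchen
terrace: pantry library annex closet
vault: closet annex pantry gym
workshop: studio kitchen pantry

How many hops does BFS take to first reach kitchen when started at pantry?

2

Level 0: pantry
Level 1: annex, closet, patio, sauna, terrace, vault, workshop
Level 2: attic, gallery, garage, gym, kitchen, library, loft, parlor, studio
kitchen first appears at level 2.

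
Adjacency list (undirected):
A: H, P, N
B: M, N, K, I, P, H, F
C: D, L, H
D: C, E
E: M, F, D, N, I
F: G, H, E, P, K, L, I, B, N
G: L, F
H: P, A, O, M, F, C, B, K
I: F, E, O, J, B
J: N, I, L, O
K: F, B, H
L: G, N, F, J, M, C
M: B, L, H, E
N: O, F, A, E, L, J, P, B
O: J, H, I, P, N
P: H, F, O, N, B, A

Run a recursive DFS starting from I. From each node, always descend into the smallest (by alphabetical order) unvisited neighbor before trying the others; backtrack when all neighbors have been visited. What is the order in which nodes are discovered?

Visit I
I → B
B → F
F → E
E → D
D → C
C → H
H → A
A → N
N → J
J → L
L → G
L → M
J → O
O → P
H → K

I, B, F, E, D, C, H, A, N, J, L, G, M, O, P, K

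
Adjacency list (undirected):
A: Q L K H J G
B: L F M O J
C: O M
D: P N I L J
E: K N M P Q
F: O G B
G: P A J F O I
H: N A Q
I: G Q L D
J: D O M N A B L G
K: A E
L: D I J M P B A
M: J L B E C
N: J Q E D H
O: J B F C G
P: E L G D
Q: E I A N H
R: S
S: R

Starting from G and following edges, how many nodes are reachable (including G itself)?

BFS from G visits: G, A, F, I, J, O, P, H, K, L, Q, B, D, M, N, C, E
Reachable nodes: 17 of 19 total.

17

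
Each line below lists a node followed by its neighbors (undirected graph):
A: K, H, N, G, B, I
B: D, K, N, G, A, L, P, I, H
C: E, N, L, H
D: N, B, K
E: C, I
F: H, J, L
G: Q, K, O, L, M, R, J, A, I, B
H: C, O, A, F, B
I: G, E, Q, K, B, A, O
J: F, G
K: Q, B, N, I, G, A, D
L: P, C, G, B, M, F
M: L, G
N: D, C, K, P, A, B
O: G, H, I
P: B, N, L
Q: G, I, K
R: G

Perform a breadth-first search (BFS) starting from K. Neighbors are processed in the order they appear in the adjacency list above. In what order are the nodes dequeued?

K Q B N I G A D L P H C E O M R J F

Visit K; enqueue Q, B, N, I, G, A, D → queue [Q, B, N, I, G, A, D]
Visit Q → queue [B, N, I, G, A, D]
Visit B; enqueue L, P, H → queue [N, I, G, A, D, L, P, H]
Visit N; enqueue C → queue [I, G, A, D, L, P, H, C]
Visit I; enqueue E, O → queue [G, A, D, L, P, H, C, E, O]
Visit G; enqueue M, R, J → queue [A, D, L, P, H, C, E, O, M, R, J]
Visit A → queue [D, L, P, H, C, E, O, M, R, J]
Visit D → queue [L, P, H, C, E, O, M, R, J]
Visit L; enqueue F → queue [P, H, C, E, O, M, R, J, F]
Visit P → queue [H, C, E, O, M, R, J, F]
Visit H → queue [C, E, O, M, R, J, F]
Visit C → queue [E, O, M, R, J, F]
Visit E → queue [O, M, R, J, F]
Visit O → queue [M, R, J, F]
Visit M → queue [R, J, F]
Visit R → queue [J, F]
Visit J → queue [F]
Visit F → queue []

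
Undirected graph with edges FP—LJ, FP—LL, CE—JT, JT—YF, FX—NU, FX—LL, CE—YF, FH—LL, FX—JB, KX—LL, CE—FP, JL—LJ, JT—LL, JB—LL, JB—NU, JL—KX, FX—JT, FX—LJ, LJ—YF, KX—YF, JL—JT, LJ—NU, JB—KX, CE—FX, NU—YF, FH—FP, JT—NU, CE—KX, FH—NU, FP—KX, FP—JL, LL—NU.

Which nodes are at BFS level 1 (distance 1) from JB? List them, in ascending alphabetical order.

FX, KX, LL, NU

Level 0: JB
Level 1: FX, KX, LL, NU
Level 2: CE, FH, FP, JL, JT, LJ, YF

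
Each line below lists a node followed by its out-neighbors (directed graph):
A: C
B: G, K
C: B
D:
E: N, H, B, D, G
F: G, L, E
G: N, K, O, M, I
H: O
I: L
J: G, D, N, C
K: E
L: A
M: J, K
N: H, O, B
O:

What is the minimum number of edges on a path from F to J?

3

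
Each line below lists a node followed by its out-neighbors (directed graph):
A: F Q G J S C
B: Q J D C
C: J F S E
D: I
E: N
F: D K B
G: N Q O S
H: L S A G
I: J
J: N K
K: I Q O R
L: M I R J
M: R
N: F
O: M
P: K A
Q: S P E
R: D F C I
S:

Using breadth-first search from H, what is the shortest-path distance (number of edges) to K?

Level 0: H
Level 1: A, G, L, S
Level 2: C, F, I, J, M, N, O, Q, R
Level 3: B, D, E, K, P
K first appears at level 3.

3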